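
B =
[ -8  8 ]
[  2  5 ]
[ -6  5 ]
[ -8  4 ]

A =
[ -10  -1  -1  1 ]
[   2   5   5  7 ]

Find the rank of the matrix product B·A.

First compute BA:
[[ 96,  48,  48,  48],
 [-10,  23,  23,  37],
 [ 70,  31,  31,  29],
 [ 88,  28,  28,  20]]
Now row reduce the product.
R2 ← R2 + (5/48)·R1: [0, 28, 28, 42]
R3 ← R3 − (35/48)·R1: [0, -4, -4, -6]
R4 ← R4 − (11/12)·R1: [0, -16, -16, -24]
R3 ← R3 + (1/7)·R2: [0, 0, 0, 0]
R4 ← R4 + (4/7)·R2: [0, 0, 0, 0]
2 nonzero rows, so rank(BA) = 2.

2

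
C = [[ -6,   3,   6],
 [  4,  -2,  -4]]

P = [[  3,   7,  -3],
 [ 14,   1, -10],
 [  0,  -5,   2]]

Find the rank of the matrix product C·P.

1

First compute CP:
[[ 24, -69,   0],
 [-16,  46,   0]]
Now row reduce the product.
R2 ← R2 + (2/3)·R1: [0, 0, 0]
1 nonzero row, so rank(CP) = 1.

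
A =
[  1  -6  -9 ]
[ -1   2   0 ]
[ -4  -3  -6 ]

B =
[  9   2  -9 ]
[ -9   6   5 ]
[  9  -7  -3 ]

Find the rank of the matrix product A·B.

First compute AB:
[[-18,  29, -12],
 [-27,  10,  19],
 [-63,  16,  39]]
Now row reduce the product.
R2 ← R2 − (3/2)·R1: [0, -67/2, 37]
R3 ← R3 − (7/2)·R1: [0, -171/2, 81]
R3 ← R3 − (171/67)·R2: [0, 0, -900/67]
3 nonzero rows, so rank(AB) = 3.

3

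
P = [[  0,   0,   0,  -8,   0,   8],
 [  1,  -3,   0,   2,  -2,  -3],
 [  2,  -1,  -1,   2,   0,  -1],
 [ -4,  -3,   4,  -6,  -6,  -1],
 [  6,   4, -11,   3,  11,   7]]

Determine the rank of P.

5

Row reduce to echelon form.
Swap R1 ↔ R2
R3 ← R3 − (2)·R1: [0, 5, -1, -2, 4, 5]
R4 ← R4 + (4)·R1: [0, -15, 4, 2, -14, -13]
R5 ← R5 − (6)·R1: [0, 22, -11, -9, 23, 25]
Swap R2 ↔ R3
R4 ← R4 + (3)·R2: [0, 0, 1, -4, -2, 2]
R5 ← R5 − (22/5)·R2: [0, 0, -33/5, -1/5, 27/5, 3]
Swap R3 ↔ R4
R5 ← R5 + (33/5)·R3: [0, 0, 0, -133/5, -39/5, 81/5]
R5 ← R5 − (133/40)·R4: [0, 0, 0, 0, -39/5, -52/5]
Echelon form has 5 nonzero rows, so rank(P) = 5.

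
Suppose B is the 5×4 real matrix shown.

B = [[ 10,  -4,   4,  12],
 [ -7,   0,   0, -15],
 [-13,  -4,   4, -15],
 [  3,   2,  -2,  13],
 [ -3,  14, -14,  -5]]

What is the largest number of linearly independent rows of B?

3

Row reduce to echelon form.
R2 ← R2 + (7/10)·R1: [0, -14/5, 14/5, -33/5]
R3 ← R3 + (13/10)·R1: [0, -46/5, 46/5, 3/5]
R4 ← R4 − (3/10)·R1: [0, 16/5, -16/5, 47/5]
R5 ← R5 + (3/10)·R1: [0, 64/5, -64/5, -7/5]
R3 ← R3 − (23/7)·R2: [0, 0, 0, 156/7]
R4 ← R4 + (8/7)·R2: [0, 0, 0, 13/7]
R5 ← R5 + (32/7)·R2: [0, 0, 0, -221/7]
R4 ← R4 − (1/12)·R3: [0, 0, 0, 0]
R5 ← R5 + (17/12)·R3: [0, 0, 0, 0]
Echelon form has 3 nonzero rows, so rank(B) = 3.
The rank gives the maximum number of linearly independent rows: 3.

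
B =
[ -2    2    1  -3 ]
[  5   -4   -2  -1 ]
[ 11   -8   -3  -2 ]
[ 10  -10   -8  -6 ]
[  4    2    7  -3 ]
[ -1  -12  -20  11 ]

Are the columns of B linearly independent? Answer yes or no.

Row reduce B to echelon form.
R2 ← R2 + (5/2)·R1: [0, 1, 1/2, -17/2]
R3 ← R3 + (11/2)·R1: [0, 3, 5/2, -37/2]
R4 ← R4 + (5)·R1: [0, 0, -3, -21]
R5 ← R5 + (2)·R1: [0, 6, 9, -9]
R6 ← R6 − (1/2)·R1: [0, -13, -41/2, 25/2]
R3 ← R3 − (3)·R2: [0, 0, 1, 7]
R5 ← R5 − (6)·R2: [0, 0, 6, 42]
R6 ← R6 + (13)·R2: [0, 0, -14, -98]
R4 ← R4 + (3)·R3: [0, 0, 0, 0]
R5 ← R5 − (6)·R3: [0, 0, 0, 0]
R6 ← R6 + (14)·R3: [0, 0, 0, 0]
3 pivots among 4 columns.
Only 3 < 4 pivot columns, so the columns are linearly dependent.

no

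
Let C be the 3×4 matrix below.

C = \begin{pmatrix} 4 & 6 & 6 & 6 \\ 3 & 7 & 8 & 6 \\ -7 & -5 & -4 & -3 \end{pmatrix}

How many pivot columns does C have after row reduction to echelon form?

Row reduce to echelon form.
R2 ← R2 − (3/4)·R1: [0, 5/2, 7/2, 3/2]
R3 ← R3 + (7/4)·R1: [0, 11/2, 13/2, 15/2]
R3 ← R3 − (11/5)·R2: [0, 0, -6/5, 21/5]
Echelon form has 3 nonzero rows, so rank(C) = 3.
Each nonzero row contributes one pivot column: 3 pivot columns.

3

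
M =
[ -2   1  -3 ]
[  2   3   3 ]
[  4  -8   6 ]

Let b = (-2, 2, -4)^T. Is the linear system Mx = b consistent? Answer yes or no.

no

Row reduce the augmented matrix [M | b].
R2 ← R2 + R1: [0, 4, 0, 0]
R3 ← R3 + (2)·R1: [0, -6, 0, -8]
R3 ← R3 + (3/2)·R2: [0, 0, 0, -8]
The echelon form has 3 nonzero rows; the last pivot sits in the augmented column, so rank(M) = 2 but rank([M|b]) = 3.
Since the ranks differ, the system is inconsistent.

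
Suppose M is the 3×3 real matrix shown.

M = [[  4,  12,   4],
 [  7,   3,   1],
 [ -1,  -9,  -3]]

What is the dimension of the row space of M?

2

Row reduce to echelon form.
R2 ← R2 − (7/4)·R1: [0, -18, -6]
R3 ← R3 + (1/4)·R1: [0, -6, -2]
R3 ← R3 − (1/3)·R2: [0, 0, 0]
Echelon form has 2 nonzero rows, so rank(M) = 2.
The row space has dimension equal to the rank: 2.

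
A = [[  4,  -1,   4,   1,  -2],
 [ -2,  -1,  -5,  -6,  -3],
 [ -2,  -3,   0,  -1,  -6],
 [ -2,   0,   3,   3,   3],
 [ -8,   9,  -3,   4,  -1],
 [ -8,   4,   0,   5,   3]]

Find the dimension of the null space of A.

0

Row reduce to echelon form.
R2 ← R2 + (1/2)·R1: [0, -3/2, -3, -11/2, -4]
R3 ← R3 + (1/2)·R1: [0, -7/2, 2, -1/2, -7]
R4 ← R4 + (1/2)·R1: [0, -1/2, 5, 7/2, 2]
R5 ← R5 + (2)·R1: [0, 7, 5, 6, -5]
R6 ← R6 + (2)·R1: [0, 2, 8, 7, -1]
R3 ← R3 − (7/3)·R2: [0, 0, 9, 37/3, 7/3]
R4 ← R4 − (1/3)·R2: [0, 0, 6, 16/3, 10/3]
R5 ← R5 + (14/3)·R2: [0, 0, -9, -59/3, -71/3]
R6 ← R6 + (4/3)·R2: [0, 0, 4, -1/3, -19/3]
R4 ← R4 − (2/3)·R3: [0, 0, 0, -26/9, 16/9]
R5 ← R5 + R3: [0, 0, 0, -22/3, -64/3]
R6 ← R6 − (4/9)·R3: [0, 0, 0, -157/27, -199/27]
R5 ← R5 − (33/13)·R4: [0, 0, 0, 0, -336/13]
R6 ← R6 − (157/78)·R4: [0, 0, 0, 0, -427/39]
R6 ← R6 − (61/144)·R5: [0, 0, 0, 0, 0]
5 nonzero rows, so rank(A) = 5.
A has 5 columns; by rank–nullity, nullity = 5 − 5 = 0.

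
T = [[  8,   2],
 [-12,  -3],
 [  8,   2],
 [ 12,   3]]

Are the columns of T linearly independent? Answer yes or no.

no

Row reduce T to echelon form.
R2 ← R2 + (3/2)·R1: [0, 0]
R3 ← R3 − R1: [0, 0]
R4 ← R4 − (3/2)·R1: [0, 0]
1 pivot among 2 columns.
Only 1 < 2 pivot columns, so the columns are linearly dependent.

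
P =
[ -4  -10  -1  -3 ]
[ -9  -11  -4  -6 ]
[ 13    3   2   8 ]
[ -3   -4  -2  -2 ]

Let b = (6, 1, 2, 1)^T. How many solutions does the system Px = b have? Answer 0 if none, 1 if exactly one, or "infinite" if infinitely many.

0

Row reduce the augmented matrix [P | b].
R2 ← R2 − (9/4)·R1: [0, 23/2, -7/4, 3/4, -25/2]
R3 ← R3 + (13/4)·R1: [0, -59/2, -5/4, -7/4, 43/2]
R4 ← R4 − (3/4)·R1: [0, 7/2, -5/4, 1/4, -7/2]
R3 ← R3 + (59/23)·R2: [0, 0, -132/23, 4/23, -243/23]
R4 ← R4 − (7/23)·R2: [0, 0, -33/46, 1/46, 7/23]
R4 ← R4 − (1/8)·R3: [0, 0, 0, 0, 13/8]
The echelon form has 4 nonzero rows; the last pivot sits in the augmented column, so rank(P) = 3 but rank([P|b]) = 4.
Since the ranks differ, the system is inconsistent.
It has no solutions.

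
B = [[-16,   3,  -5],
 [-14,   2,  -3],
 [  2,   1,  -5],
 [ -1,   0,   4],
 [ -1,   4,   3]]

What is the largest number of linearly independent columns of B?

3

Row reduce to echelon form.
R2 ← R2 − (7/8)·R1: [0, -5/8, 11/8]
R3 ← R3 + (1/8)·R1: [0, 11/8, -45/8]
R4 ← R4 − (1/16)·R1: [0, -3/16, 69/16]
R5 ← R5 − (1/16)·R1: [0, 61/16, 53/16]
R3 ← R3 + (11/5)·R2: [0, 0, -13/5]
R4 ← R4 − (3/10)·R2: [0, 0, 39/10]
R5 ← R5 + (61/10)·R2: [0, 0, 117/10]
R4 ← R4 + (3/2)·R3: [0, 0, 0]
R5 ← R5 + (9/2)·R3: [0, 0, 0]
Echelon form has 3 nonzero rows, so rank(B) = 3.
The rank gives the maximum number of linearly independent columns: 3.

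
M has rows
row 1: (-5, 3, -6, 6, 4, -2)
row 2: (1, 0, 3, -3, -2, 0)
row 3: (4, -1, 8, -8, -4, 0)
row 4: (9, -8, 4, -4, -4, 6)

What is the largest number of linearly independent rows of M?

Row reduce to echelon form.
R2 ← R2 + (1/5)·R1: [0, 3/5, 9/5, -9/5, -6/5, -2/5]
R3 ← R3 + (4/5)·R1: [0, 7/5, 16/5, -16/5, -4/5, -8/5]
R4 ← R4 + (9/5)·R1: [0, -13/5, -34/5, 34/5, 16/5, 12/5]
R3 ← R3 − (7/3)·R2: [0, 0, -1, 1, 2, -2/3]
R4 ← R4 + (13/3)·R2: [0, 0, 1, -1, -2, 2/3]
R4 ← R4 + R3: [0, 0, 0, 0, 0, 0]
Echelon form has 3 nonzero rows, so rank(M) = 3.
The rank gives the maximum number of linearly independent rows: 3.

3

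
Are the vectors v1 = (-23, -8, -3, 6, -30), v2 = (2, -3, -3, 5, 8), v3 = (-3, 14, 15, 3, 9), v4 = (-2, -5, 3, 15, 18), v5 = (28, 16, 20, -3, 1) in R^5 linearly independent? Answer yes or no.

Form the matrix with these vectors as rows and row reduce.
R2 ← R2 + (2/23)·R1: [0, -85/23, -75/23, 127/23, 124/23]
R3 ← R3 − (3/23)·R1: [0, 346/23, 354/23, 51/23, 297/23]
R4 ← R4 − (2/23)·R1: [0, -99/23, 75/23, 333/23, 474/23]
R5 ← R5 + (28/23)·R1: [0, 144/23, 376/23, 99/23, -817/23]
R3 ← R3 + (346/85)·R2: [0, 0, 36/17, 2099/85, 2963/85]
R4 ← R4 − (99/85)·R2: [0, 0, 120/17, 684/85, 1218/85]
R5 ← R5 + (144/85)·R2: [0, 0, 184/17, 1161/85, -2243/85]
R4 ← R4 − (10/3)·R3: [0, 0, 0, -1114/15, -1528/15]
R5 ← R5 − (46/9)·R3: [0, 0, 0, -1013/9, -1841/9]
R5 ← R5 − (5065/3342)·R4: [0, 0, 0, 0, -27945/557]
5 nonzero rows, so the 5 vectors span a space of dimension 5.
Since 5 = 5, the vectors are linearly independent.

yes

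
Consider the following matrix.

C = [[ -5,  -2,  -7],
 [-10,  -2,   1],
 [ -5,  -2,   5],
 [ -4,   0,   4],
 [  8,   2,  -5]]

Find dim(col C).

3

Row reduce to echelon form.
R2 ← R2 − (2)·R1: [0, 2, 15]
R3 ← R3 − R1: [0, 0, 12]
R4 ← R4 − (4/5)·R1: [0, 8/5, 48/5]
R5 ← R5 + (8/5)·R1: [0, -6/5, -81/5]
R4 ← R4 − (4/5)·R2: [0, 0, -12/5]
R5 ← R5 + (3/5)·R2: [0, 0, -36/5]
R4 ← R4 + (1/5)·R3: [0, 0, 0]
R5 ← R5 + (3/5)·R3: [0, 0, 0]
Echelon form has 3 nonzero rows, so rank(C) = 3.
The column space has dimension equal to the rank: 3.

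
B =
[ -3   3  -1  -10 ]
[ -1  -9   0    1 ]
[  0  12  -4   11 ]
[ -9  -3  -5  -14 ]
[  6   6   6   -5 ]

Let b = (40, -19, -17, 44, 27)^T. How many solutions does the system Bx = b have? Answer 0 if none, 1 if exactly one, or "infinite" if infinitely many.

infinite

Row reduce the augmented matrix [B | b].
R2 ← R2 − (1/3)·R1: [0, -10, 1/3, 13/3, -97/3]
R4 ← R4 − (3)·R1: [0, -12, -2, 16, -76]
R5 ← R5 + (2)·R1: [0, 12, 4, -25, 107]
R3 ← R3 + (6/5)·R2: [0, 0, -18/5, 81/5, -279/5]
R4 ← R4 − (6/5)·R2: [0, 0, -12/5, 54/5, -186/5]
R5 ← R5 + (6/5)·R2: [0, 0, 22/5, -99/5, 341/5]
R4 ← R4 − (2/3)·R3: [0, 0, 0, 0, 0]
R5 ← R5 + (11/9)·R3: [0, 0, 0, 0, 0]
The echelon form has 3 nonzero rows, and every pivot lies in the first 4 columns, so rank(B) = rank([B|b]) = 3.
The system is consistent.
rank = 3 < 4 unknowns, so there are infinitely many solutions.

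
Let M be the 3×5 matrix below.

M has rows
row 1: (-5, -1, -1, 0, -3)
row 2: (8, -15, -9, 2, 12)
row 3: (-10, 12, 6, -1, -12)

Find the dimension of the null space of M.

Row reduce to echelon form.
R2 ← R2 + (8/5)·R1: [0, -83/5, -53/5, 2, 36/5]
R3 ← R3 − (2)·R1: [0, 14, 8, -1, -6]
R3 ← R3 + (70/83)·R2: [0, 0, -78/83, 57/83, 6/83]
3 nonzero rows, so rank(M) = 3.
M has 5 columns; by rank–nullity, nullity = 5 − 3 = 2.

2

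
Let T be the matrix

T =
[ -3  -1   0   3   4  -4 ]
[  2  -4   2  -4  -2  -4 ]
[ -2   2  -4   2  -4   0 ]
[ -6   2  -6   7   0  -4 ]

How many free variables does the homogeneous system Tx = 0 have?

Row reduce to echelon form.
R2 ← R2 + (2/3)·R1: [0, -14/3, 2, -2, 2/3, -20/3]
R3 ← R3 − (2/3)·R1: [0, 8/3, -4, 0, -20/3, 8/3]
R4 ← R4 − (2)·R1: [0, 4, -6, 1, -8, 4]
R3 ← R3 + (4/7)·R2: [0, 0, -20/7, -8/7, -44/7, -8/7]
R4 ← R4 + (6/7)·R2: [0, 0, -30/7, -5/7, -52/7, -12/7]
R4 ← R4 − (3/2)·R3: [0, 0, 0, 1, 2, 0]
4 nonzero rows, so rank(T) = 4.
T has 6 columns; by rank–nullity, nullity = 6 − 4 = 2.

2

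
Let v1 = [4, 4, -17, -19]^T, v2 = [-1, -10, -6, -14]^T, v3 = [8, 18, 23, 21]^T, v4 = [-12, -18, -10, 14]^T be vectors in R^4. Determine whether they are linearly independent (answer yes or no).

yes

Form the matrix with these vectors as rows and row reduce.
R2 ← R2 + (1/4)·R1: [0, -9, -41/4, -75/4]
R3 ← R3 − (2)·R1: [0, 10, 57, 59]
R4 ← R4 + (3)·R1: [0, -6, -61, -43]
R3 ← R3 + (10/9)·R2: [0, 0, 821/18, 229/6]
R4 ← R4 − (2/3)·R2: [0, 0, -325/6, -61/2]
R4 ← R4 + (975/821)·R3: [0, 0, 0, 12172/821]
4 nonzero rows, so the 4 vectors span a space of dimension 4.
Since 4 = 4, the vectors are linearly independent.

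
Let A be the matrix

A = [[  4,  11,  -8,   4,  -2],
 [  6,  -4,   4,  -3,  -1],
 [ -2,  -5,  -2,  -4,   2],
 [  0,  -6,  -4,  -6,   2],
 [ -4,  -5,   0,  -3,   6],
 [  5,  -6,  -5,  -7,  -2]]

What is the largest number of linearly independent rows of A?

5

Row reduce to echelon form.
R2 ← R2 − (3/2)·R1: [0, -41/2, 16, -9, 2]
R3 ← R3 + (1/2)·R1: [0, 1/2, -6, -2, 1]
R5 ← R5 + R1: [0, 6, -8, 1, 4]
R6 ← R6 − (5/4)·R1: [0, -79/4, 5, -12, 1/2]
R3 ← R3 + (1/41)·R2: [0, 0, -230/41, -91/41, 43/41]
R4 ← R4 − (12/41)·R2: [0, 0, -356/41, -138/41, 58/41]
R5 ← R5 + (12/41)·R2: [0, 0, -136/41, -67/41, 188/41]
R6 ← R6 − (79/82)·R2: [0, 0, -427/41, -273/82, -117/82]
R4 ← R4 − (178/115)·R3: [0, 0, 0, 8/115, -24/115]
R5 ← R5 − (68/115)·R3: [0, 0, 0, -37/115, 456/115]
R6 ← R6 − (427/230)·R3: [0, 0, 0, 91/115, -388/115]
R5 ← R5 + (37/8)·R4: [0, 0, 0, 0, 3]
R6 ← R6 − (91/8)·R4: [0, 0, 0, 0, -1]
R6 ← R6 + (1/3)·R5: [0, 0, 0, 0, 0]
Echelon form has 5 nonzero rows, so rank(A) = 5.
The rank gives the maximum number of linearly independent rows: 5.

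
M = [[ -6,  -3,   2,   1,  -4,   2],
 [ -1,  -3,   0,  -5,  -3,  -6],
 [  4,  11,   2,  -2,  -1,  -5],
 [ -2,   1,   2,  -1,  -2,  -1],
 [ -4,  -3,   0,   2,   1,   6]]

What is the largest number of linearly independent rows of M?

Row reduce to echelon form.
R2 ← R2 − (1/6)·R1: [0, -5/2, -1/3, -31/6, -7/3, -19/3]
R3 ← R3 + (2/3)·R1: [0, 9, 10/3, -4/3, -11/3, -11/3]
R4 ← R4 − (1/3)·R1: [0, 2, 4/3, -4/3, -2/3, -5/3]
R5 ← R5 − (2/3)·R1: [0, -1, -4/3, 4/3, 11/3, 14/3]
R3 ← R3 + (18/5)·R2: [0, 0, 32/15, -299/15, -181/15, -397/15]
R4 ← R4 + (4/5)·R2: [0, 0, 16/15, -82/15, -38/15, -101/15]
R5 ← R5 − (2/5)·R2: [0, 0, -6/5, 17/5, 23/5, 36/5]
R4 ← R4 − (1/2)·R3: [0, 0, 0, 9/2, 7/2, 13/2]
R5 ← R5 + (9/16)·R3: [0, 0, 0, -125/16, -35/16, -123/16]
R5 ← R5 + (125/72)·R4: [0, 0, 0, 0, 35/9, 259/72]
Echelon form has 5 nonzero rows, so rank(M) = 5.
The rank gives the maximum number of linearly independent rows: 5.

5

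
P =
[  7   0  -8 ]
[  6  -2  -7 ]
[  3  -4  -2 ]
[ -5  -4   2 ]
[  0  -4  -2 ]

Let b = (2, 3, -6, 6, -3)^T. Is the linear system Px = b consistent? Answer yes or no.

Row reduce the augmented matrix [P | b].
R2 ← R2 − (6/7)·R1: [0, -2, -1/7, 9/7]
R3 ← R3 − (3/7)·R1: [0, -4, 10/7, -48/7]
R4 ← R4 + (5/7)·R1: [0, -4, -26/7, 52/7]
R3 ← R3 − (2)·R2: [0, 0, 12/7, -66/7]
R4 ← R4 − (2)·R2: [0, 0, -24/7, 34/7]
R5 ← R5 − (2)·R2: [0, 0, -12/7, -39/7]
R4 ← R4 + (2)·R3: [0, 0, 0, -14]
R5 ← R5 + R3: [0, 0, 0, -15]
R5 ← R5 − (15/14)·R4: [0, 0, 0, 0]
The echelon form has 4 nonzero rows; the last pivot sits in the augmented column, so rank(P) = 3 but rank([P|b]) = 4.
Since the ranks differ, the system is inconsistent.

no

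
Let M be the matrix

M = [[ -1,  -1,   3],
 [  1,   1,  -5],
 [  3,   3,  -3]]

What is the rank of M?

Row reduce to echelon form.
R2 ← R2 + R1: [0, 0, -2]
R3 ← R3 + (3)·R1: [0, 0, 6]
R3 ← R3 + (3)·R2: [0, 0, 0]
Echelon form has 2 nonzero rows, so rank(M) = 2.

2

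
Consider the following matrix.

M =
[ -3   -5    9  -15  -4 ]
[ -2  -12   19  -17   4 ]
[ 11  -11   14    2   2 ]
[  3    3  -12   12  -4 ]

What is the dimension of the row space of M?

Row reduce to echelon form.
R2 ← R2 − (2/3)·R1: [0, -26/3, 13, -7, 20/3]
R3 ← R3 + (11/3)·R1: [0, -88/3, 47, -53, -38/3]
R4 ← R4 + R1: [0, -2, -3, -3, -8]
R3 ← R3 − (44/13)·R2: [0, 0, 3, -381/13, -458/13]
R4 ← R4 − (3/13)·R2: [0, 0, -6, -18/13, -124/13]
R4 ← R4 + (2)·R3: [0, 0, 0, -60, -80]
Echelon form has 4 nonzero rows, so rank(M) = 4.
The row space has dimension equal to the rank: 4.

4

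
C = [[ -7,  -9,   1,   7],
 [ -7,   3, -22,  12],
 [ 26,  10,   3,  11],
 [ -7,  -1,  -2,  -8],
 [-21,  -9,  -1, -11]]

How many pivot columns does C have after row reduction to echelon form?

4

Row reduce to echelon form.
R2 ← R2 − R1: [0, 12, -23, 5]
R3 ← R3 + (26/7)·R1: [0, -164/7, 47/7, 37]
R4 ← R4 − R1: [0, 8, -3, -15]
R5 ← R5 − (3)·R1: [0, 18, -4, -32]
R3 ← R3 + (41/21)·R2: [0, 0, -802/21, 982/21]
R4 ← R4 − (2/3)·R2: [0, 0, 37/3, -55/3]
R5 ← R5 − (3/2)·R2: [0, 0, 61/2, -79/2]
R4 ← R4 + (259/802)·R3: [0, 0, 0, -1296/401]
R5 ← R5 + (1281/1604)·R3: [0, 0, 0, -864/401]
R5 ← R5 − (2/3)·R4: [0, 0, 0, 0]
Echelon form has 4 nonzero rows, so rank(C) = 4.
Each nonzero row contributes one pivot column: 4 pivot columns.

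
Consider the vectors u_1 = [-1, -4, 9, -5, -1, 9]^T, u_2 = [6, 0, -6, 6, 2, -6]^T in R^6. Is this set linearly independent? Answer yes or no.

Form the matrix with these vectors as rows and row reduce.
R2 ← R2 + (6)·R1: [0, -24, 48, -24, -4, 48]
2 nonzero rows, so the 2 vectors span a space of dimension 2.
Since 2 = 2, the vectors are linearly independent.

yes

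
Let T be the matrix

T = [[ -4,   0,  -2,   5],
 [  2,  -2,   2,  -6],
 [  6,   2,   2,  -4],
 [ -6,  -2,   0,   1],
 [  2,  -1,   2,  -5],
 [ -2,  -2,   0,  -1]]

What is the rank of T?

Row reduce to echelon form.
R2 ← R2 + (1/2)·R1: [0, -2, 1, -7/2]
R3 ← R3 + (3/2)·R1: [0, 2, -1, 7/2]
R4 ← R4 − (3/2)·R1: [0, -2, 3, -13/2]
R5 ← R5 + (1/2)·R1: [0, -1, 1, -5/2]
R6 ← R6 − (1/2)·R1: [0, -2, 1, -7/2]
R3 ← R3 + R2: [0, 0, 0, 0]
R4 ← R4 − R2: [0, 0, 2, -3]
R5 ← R5 − (1/2)·R2: [0, 0, 1/2, -3/4]
R6 ← R6 − R2: [0, 0, 0, 0]
Swap R3 ↔ R4
R5 ← R5 − (1/4)·R3: [0, 0, 0, 0]
Echelon form has 3 nonzero rows, so rank(T) = 3.

3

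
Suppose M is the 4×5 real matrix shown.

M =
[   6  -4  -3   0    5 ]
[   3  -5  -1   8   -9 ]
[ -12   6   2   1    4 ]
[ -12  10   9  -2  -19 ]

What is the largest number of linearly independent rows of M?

Row reduce to echelon form.
R2 ← R2 − (1/2)·R1: [0, -3, 1/2, 8, -23/2]
R3 ← R3 + (2)·R1: [0, -2, -4, 1, 14]
R4 ← R4 + (2)·R1: [0, 2, 3, -2, -9]
R3 ← R3 − (2/3)·R2: [0, 0, -13/3, -13/3, 65/3]
R4 ← R4 + (2/3)·R2: [0, 0, 10/3, 10/3, -50/3]
R4 ← R4 + (10/13)·R3: [0, 0, 0, 0, 0]
Echelon form has 3 nonzero rows, so rank(M) = 3.
The rank gives the maximum number of linearly independent rows: 3.

3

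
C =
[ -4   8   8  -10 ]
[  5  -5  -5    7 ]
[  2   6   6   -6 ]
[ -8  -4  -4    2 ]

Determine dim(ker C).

2

Row reduce to echelon form.
R2 ← R2 + (5/4)·R1: [0, 5, 5, -11/2]
R3 ← R3 + (1/2)·R1: [0, 10, 10, -11]
R4 ← R4 − (2)·R1: [0, -20, -20, 22]
R3 ← R3 − (2)·R2: [0, 0, 0, 0]
R4 ← R4 + (4)·R2: [0, 0, 0, 0]
2 nonzero rows, so rank(C) = 2.
C has 4 columns; by rank–nullity, nullity = 4 − 2 = 2.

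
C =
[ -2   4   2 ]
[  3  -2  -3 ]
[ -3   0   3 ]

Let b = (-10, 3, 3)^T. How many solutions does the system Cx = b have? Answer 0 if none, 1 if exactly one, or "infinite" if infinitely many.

infinite

Row reduce the augmented matrix [C | b].
R2 ← R2 + (3/2)·R1: [0, 4, 0, -12]
R3 ← R3 − (3/2)·R1: [0, -6, 0, 18]
R3 ← R3 + (3/2)·R2: [0, 0, 0, 0]
The echelon form has 2 nonzero rows, and every pivot lies in the first 3 columns, so rank(C) = rank([C|b]) = 2.
The system is consistent.
rank = 2 < 3 unknowns, so there are infinitely many solutions.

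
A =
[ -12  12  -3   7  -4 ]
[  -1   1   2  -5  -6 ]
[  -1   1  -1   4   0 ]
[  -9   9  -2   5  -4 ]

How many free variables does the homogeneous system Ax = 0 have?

2

Row reduce to echelon form.
R2 ← R2 − (1/12)·R1: [0, 0, 9/4, -67/12, -17/3]
R3 ← R3 − (1/12)·R1: [0, 0, -3/4, 41/12, 1/3]
R4 ← R4 − (3/4)·R1: [0, 0, 1/4, -1/4, -1]
R3 ← R3 + (1/3)·R2: [0, 0, 0, 14/9, -14/9]
R4 ← R4 − (1/9)·R2: [0, 0, 0, 10/27, -10/27]
R4 ← R4 − (5/21)·R3: [0, 0, 0, 0, 0]
3 nonzero rows, so rank(A) = 3.
A has 5 columns; by rank–nullity, nullity = 5 − 3 = 2.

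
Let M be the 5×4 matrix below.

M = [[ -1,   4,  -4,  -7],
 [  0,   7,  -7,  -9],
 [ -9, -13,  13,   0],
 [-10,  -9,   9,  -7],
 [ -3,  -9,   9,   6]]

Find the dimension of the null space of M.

Row reduce to echelon form.
R3 ← R3 − (9)·R1: [0, -49, 49, 63]
R4 ← R4 − (10)·R1: [0, -49, 49, 63]
R5 ← R5 − (3)·R1: [0, -21, 21, 27]
R3 ← R3 + (7)·R2: [0, 0, 0, 0]
R4 ← R4 + (7)·R2: [0, 0, 0, 0]
R5 ← R5 + (3)·R2: [0, 0, 0, 0]
2 nonzero rows, so rank(M) = 2.
M has 4 columns; by rank–nullity, nullity = 4 − 2 = 2.

2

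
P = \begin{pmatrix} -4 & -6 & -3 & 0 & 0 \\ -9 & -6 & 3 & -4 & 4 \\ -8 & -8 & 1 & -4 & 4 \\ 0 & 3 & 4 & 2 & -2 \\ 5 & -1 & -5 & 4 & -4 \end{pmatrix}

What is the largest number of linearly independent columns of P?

Row reduce to echelon form.
R2 ← R2 − (9/4)·R1: [0, 15/2, 39/4, -4, 4]
R3 ← R3 − (2)·R1: [0, 4, 7, -4, 4]
R5 ← R5 + (5/4)·R1: [0, -17/2, -35/4, 4, -4]
R3 ← R3 − (8/15)·R2: [0, 0, 9/5, -28/15, 28/15]
R4 ← R4 − (2/5)·R2: [0, 0, 1/10, 18/5, -18/5]
R5 ← R5 + (17/15)·R2: [0, 0, 23/10, -8/15, 8/15]
R4 ← R4 − (1/18)·R3: [0, 0, 0, 100/27, -100/27]
R5 ← R5 − (23/18)·R3: [0, 0, 0, 50/27, -50/27]
R5 ← R5 − (1/2)·R4: [0, 0, 0, 0, 0]
Echelon form has 4 nonzero rows, so rank(P) = 4.
The rank gives the maximum number of linearly independent columns: 4.

4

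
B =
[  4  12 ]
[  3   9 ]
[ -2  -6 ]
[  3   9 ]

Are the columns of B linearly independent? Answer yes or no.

no

Row reduce B to echelon form.
R2 ← R2 − (3/4)·R1: [0, 0]
R3 ← R3 + (1/2)·R1: [0, 0]
R4 ← R4 − (3/4)·R1: [0, 0]
1 pivot among 2 columns.
Only 1 < 2 pivot columns, so the columns are linearly dependent.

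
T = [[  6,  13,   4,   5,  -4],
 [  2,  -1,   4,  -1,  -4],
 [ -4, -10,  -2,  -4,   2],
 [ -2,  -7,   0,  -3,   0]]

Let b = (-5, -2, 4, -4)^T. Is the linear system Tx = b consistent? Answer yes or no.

no

Row reduce the augmented matrix [T | b].
R2 ← R2 − (1/3)·R1: [0, -16/3, 8/3, -8/3, -8/3, -1/3]
R3 ← R3 + (2/3)·R1: [0, -4/3, 2/3, -2/3, -2/3, 2/3]
R4 ← R4 + (1/3)·R1: [0, -8/3, 4/3, -4/3, -4/3, -17/3]
R3 ← R3 − (1/4)·R2: [0, 0, 0, 0, 0, 3/4]
R4 ← R4 − (1/2)·R2: [0, 0, 0, 0, 0, -11/2]
R4 ← R4 + (22/3)·R3: [0, 0, 0, 0, 0, 0]
The echelon form has 3 nonzero rows; the last pivot sits in the augmented column, so rank(T) = 2 but rank([T|b]) = 3.
Since the ranks differ, the system is inconsistent.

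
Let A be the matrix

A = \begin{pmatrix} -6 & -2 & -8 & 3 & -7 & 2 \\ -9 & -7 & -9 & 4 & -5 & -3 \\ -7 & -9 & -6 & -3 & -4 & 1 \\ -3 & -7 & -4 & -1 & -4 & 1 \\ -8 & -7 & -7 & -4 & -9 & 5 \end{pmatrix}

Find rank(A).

Row reduce to echelon form.
R2 ← R2 − (3/2)·R1: [0, -4, 3, -1/2, 11/2, -6]
R3 ← R3 − (7/6)·R1: [0, -20/3, 10/3, -13/2, 25/6, -4/3]
R4 ← R4 − (1/2)·R1: [0, -6, 0, -5/2, -1/2, 0]
R5 ← R5 − (4/3)·R1: [0, -13/3, 11/3, -8, 1/3, 7/3]
R3 ← R3 − (5/3)·R2: [0, 0, -5/3, -17/3, -5, 26/3]
R4 ← R4 − (3/2)·R2: [0, 0, -9/2, -7/4, -35/4, 9]
R5 ← R5 − (13/12)·R2: [0, 0, 5/12, -179/24, -45/8, 53/6]
R4 ← R4 − (27/10)·R3: [0, 0, 0, 271/20, 19/4, -72/5]
R5 ← R5 + (1/4)·R3: [0, 0, 0, -71/8, -55/8, 11]
R5 ← R5 + (355/542)·R4: [0, 0, 0, 0, -1020/271, 425/271]
Echelon form has 5 nonzero rows, so rank(A) = 5.

5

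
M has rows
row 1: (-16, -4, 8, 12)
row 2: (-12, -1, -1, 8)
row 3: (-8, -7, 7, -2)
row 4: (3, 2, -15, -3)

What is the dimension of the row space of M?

Row reduce to echelon form.
R2 ← R2 − (3/4)·R1: [0, 2, -7, -1]
R3 ← R3 − (1/2)·R1: [0, -5, 3, -8]
R4 ← R4 + (3/16)·R1: [0, 5/4, -27/2, -3/4]
R3 ← R3 + (5/2)·R2: [0, 0, -29/2, -21/2]
R4 ← R4 − (5/8)·R2: [0, 0, -73/8, -1/8]
R4 ← R4 − (73/116)·R3: [0, 0, 0, 188/29]
Echelon form has 4 nonzero rows, so rank(M) = 4.
The row space has dimension equal to the rank: 4.

4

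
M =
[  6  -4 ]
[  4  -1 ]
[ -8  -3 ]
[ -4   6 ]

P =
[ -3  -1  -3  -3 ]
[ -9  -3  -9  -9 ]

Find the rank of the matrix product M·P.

1

First compute MP:
[[ 18,   6,  18,  18],
 [ -3,  -1,  -3,  -3],
 [ 51,  17,  51,  51],
 [-42, -14, -42, -42]]
Now row reduce the product.
R2 ← R2 + (1/6)·R1: [0, 0, 0, 0]
R3 ← R3 − (17/6)·R1: [0, 0, 0, 0]
R4 ← R4 + (7/3)·R1: [0, 0, 0, 0]
1 nonzero row, so rank(MP) = 1.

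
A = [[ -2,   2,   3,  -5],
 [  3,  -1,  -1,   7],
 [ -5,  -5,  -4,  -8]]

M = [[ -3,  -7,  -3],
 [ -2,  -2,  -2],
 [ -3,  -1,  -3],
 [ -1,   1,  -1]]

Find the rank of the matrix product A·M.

2

First compute AM:
[[ -2,   2,  -2],
 [-11, -11, -11],
 [ 45,  41,  45]]
Now row reduce the product.
R2 ← R2 − (11/2)·R1: [0, -22, 0]
R3 ← R3 + (45/2)·R1: [0, 86, 0]
R3 ← R3 + (43/11)·R2: [0, 0, 0]
2 nonzero rows, so rank(AM) = 2.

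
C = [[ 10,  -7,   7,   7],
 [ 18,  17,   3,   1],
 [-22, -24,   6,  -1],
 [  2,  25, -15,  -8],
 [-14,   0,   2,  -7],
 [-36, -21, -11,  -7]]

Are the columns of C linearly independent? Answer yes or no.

no

Row reduce C to echelon form.
R2 ← R2 − (9/5)·R1: [0, 148/5, -48/5, -58/5]
R3 ← R3 + (11/5)·R1: [0, -197/5, 107/5, 72/5]
R4 ← R4 − (1/5)·R1: [0, 132/5, -82/5, -47/5]
R5 ← R5 + (7/5)·R1: [0, -49/5, 59/5, 14/5]
R6 ← R6 + (18/5)·R1: [0, -231/5, 71/5, 91/5]
R3 ← R3 + (197/148)·R2: [0, 0, 319/37, -77/74]
R4 ← R4 − (33/37)·R2: [0, 0, -290/37, 35/37]
R5 ← R5 + (49/148)·R2: [0, 0, 319/37, -77/74]
R6 ← R6 + (231/148)·R2: [0, 0, -29/37, 7/74]
R4 ← R4 + (10/11)·R3: [0, 0, 0, 0]
R5 ← R5 − R3: [0, 0, 0, 0]
R6 ← R6 + (1/11)·R3: [0, 0, 0, 0]
3 pivots among 4 columns.
Only 3 < 4 pivot columns, so the columns are linearly dependent.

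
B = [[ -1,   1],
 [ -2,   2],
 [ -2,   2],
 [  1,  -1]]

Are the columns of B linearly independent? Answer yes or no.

no

Row reduce B to echelon form.
R2 ← R2 − (2)·R1: [0, 0]
R3 ← R3 − (2)·R1: [0, 0]
R4 ← R4 + R1: [0, 0]
1 pivot among 2 columns.
Only 1 < 2 pivot columns, so the columns are linearly dependent.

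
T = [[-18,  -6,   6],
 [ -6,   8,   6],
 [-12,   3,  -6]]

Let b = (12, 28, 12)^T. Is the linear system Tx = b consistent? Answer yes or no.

yes

Row reduce the augmented matrix [T | b].
R2 ← R2 − (1/3)·R1: [0, 10, 4, 24]
R3 ← R3 − (2/3)·R1: [0, 7, -10, 4]
R3 ← R3 − (7/10)·R2: [0, 0, -64/5, -64/5]
The echelon form has 3 nonzero rows, and every pivot lies in the first 3 columns, so rank(T) = rank([T|b]) = 3.
The system is consistent.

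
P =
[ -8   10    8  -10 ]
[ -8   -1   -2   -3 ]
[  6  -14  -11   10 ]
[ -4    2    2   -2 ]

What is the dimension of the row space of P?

Row reduce to echelon form.
R2 ← R2 − R1: [0, -11, -10, 7]
R3 ← R3 + (3/4)·R1: [0, -13/2, -5, 5/2]
R4 ← R4 − (1/2)·R1: [0, -3, -2, 3]
R3 ← R3 − (13/22)·R2: [0, 0, 10/11, -18/11]
R4 ← R4 − (3/11)·R2: [0, 0, 8/11, 12/11]
R4 ← R4 − (4/5)·R3: [0, 0, 0, 12/5]
Echelon form has 4 nonzero rows, so rank(P) = 4.
The row space has dimension equal to the rank: 4.

4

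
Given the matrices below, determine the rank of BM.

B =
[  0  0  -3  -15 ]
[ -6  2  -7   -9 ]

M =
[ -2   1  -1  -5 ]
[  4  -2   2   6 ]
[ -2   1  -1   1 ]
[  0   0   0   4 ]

2

First compute BM:
[[  6,  -3,   3, -63],
 [ 34, -17,  17,  -1]]
Now row reduce the product.
R2 ← R2 − (17/3)·R1: [0, 0, 0, 356]
2 nonzero rows, so rank(BM) = 2.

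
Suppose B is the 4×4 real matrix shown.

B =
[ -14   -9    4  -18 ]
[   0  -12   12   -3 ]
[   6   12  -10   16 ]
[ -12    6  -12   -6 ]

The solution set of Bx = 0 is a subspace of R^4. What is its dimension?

Row reduce to echelon form.
R3 ← R3 + (3/7)·R1: [0, 57/7, -58/7, 58/7]
R4 ← R4 − (6/7)·R1: [0, 96/7, -108/7, 66/7]
R3 ← R3 + (19/28)·R2: [0, 0, -1/7, 25/4]
R4 ← R4 + (8/7)·R2: [0, 0, -12/7, 6]
R4 ← R4 − (12)·R3: [0, 0, 0, -69]
4 nonzero rows, so rank(B) = 4.
B has 4 columns; by rank–nullity, nullity = 4 − 4 = 0.

0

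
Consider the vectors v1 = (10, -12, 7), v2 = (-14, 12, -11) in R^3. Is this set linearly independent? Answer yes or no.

Form the matrix with these vectors as rows and row reduce.
R2 ← R2 + (7/5)·R1: [0, -24/5, -6/5]
2 nonzero rows, so the 2 vectors span a space of dimension 2.
Since 2 = 2, the vectors are linearly independent.

yes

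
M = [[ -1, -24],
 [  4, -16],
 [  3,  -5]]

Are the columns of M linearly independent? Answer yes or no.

Row reduce M to echelon form.
R2 ← R2 + (4)·R1: [0, -112]
R3 ← R3 + (3)·R1: [0, -77]
R3 ← R3 − (11/16)·R2: [0, 0]
2 pivots among 2 columns.
Every column is a pivot column, so the columns are linearly independent.

yes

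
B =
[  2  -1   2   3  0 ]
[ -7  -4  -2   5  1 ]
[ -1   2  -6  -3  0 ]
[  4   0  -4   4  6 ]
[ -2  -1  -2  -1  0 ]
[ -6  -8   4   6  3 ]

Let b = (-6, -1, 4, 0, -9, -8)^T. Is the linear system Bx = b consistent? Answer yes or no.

no

Row reduce the augmented matrix [B | b].
R2 ← R2 + (7/2)·R1: [0, -15/2, 5, 31/2, 1, -22]
R3 ← R3 + (1/2)·R1: [0, 3/2, -5, -3/2, 0, 1]
R4 ← R4 − (2)·R1: [0, 2, -8, -2, 6, 12]
R5 ← R5 + R1: [0, -2, 0, 2, 0, -15]
R6 ← R6 + (3)·R1: [0, -11, 10, 15, 3, -26]
R3 ← R3 + (1/5)·R2: [0, 0, -4, 8/5, 1/5, -17/5]
R4 ← R4 + (4/15)·R2: [0, 0, -20/3, 32/15, 94/15, 92/15]
R5 ← R5 − (4/15)·R2: [0, 0, -4/3, -32/15, -4/15, -137/15]
R6 ← R6 − (22/15)·R2: [0, 0, 8/3, -116/15, 23/15, 94/15]
R4 ← R4 − (5/3)·R3: [0, 0, 0, -8/15, 89/15, 59/5]
R5 ← R5 − (1/3)·R3: [0, 0, 0, -8/3, -1/3, -8]
R6 ← R6 + (2/3)·R3: [0, 0, 0, -20/3, 5/3, 4]
R5 ← R5 − (5)·R4: [0, 0, 0, 0, -30, -67]
R6 ← R6 − (25/2)·R4: [0, 0, 0, 0, -145/2, -287/2]
R6 ← R6 − (29/12)·R5: [0, 0, 0, 0, 0, 221/12]
The echelon form has 6 nonzero rows; the last pivot sits in the augmented column, so rank(B) = 5 but rank([B|b]) = 6.
Since the ranks differ, the system is inconsistent.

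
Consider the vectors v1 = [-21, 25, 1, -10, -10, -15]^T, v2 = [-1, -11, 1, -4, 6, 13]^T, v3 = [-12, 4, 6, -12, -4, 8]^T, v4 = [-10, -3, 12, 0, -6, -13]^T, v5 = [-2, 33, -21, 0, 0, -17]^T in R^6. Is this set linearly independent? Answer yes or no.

yes

Form the matrix with these vectors as rows and row reduce.
R2 ← R2 − (1/21)·R1: [0, -256/21, 20/21, -74/21, 136/21, 96/7]
R3 ← R3 − (4/7)·R1: [0, -72/7, 38/7, -44/7, 12/7, 116/7]
R4 ← R4 − (10/21)·R1: [0, -313/21, 242/21, 100/21, -26/21, -41/7]
R5 ← R5 − (2/21)·R1: [0, 643/21, -443/21, 20/21, 20/21, -109/7]
R3 ← R3 − (27/32)·R2: [0, 0, 37/8, -53/16, -15/4, 5]
R4 ← R4 − (313/256)·R2: [0, 0, 663/64, 1161/128, -293/32, -181/8]
R5 ← R5 + (643/256)·R2: [0, 0, -1197/64, -1011/128, 551/32, 151/8]
R4 ← R4 − (663/296)·R3: [0, 0, 0, 4881/296, -28/37, -2503/74]
R5 ← R5 + (1197/296)·R3: [0, 0, 0, -6303/296, 76/37, 2893/74]
R5 ← R5 + (2101/1627)·R4: [0, 0, 0, 0, 1752/1627, -7458/1627]
5 nonzero rows, so the 5 vectors span a space of dimension 5.
Since 5 = 5, the vectors are linearly independent.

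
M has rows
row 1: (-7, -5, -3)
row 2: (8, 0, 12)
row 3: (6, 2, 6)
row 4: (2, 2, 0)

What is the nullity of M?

Row reduce to echelon form.
R2 ← R2 + (8/7)·R1: [0, -40/7, 60/7]
R3 ← R3 + (6/7)·R1: [0, -16/7, 24/7]
R4 ← R4 + (2/7)·R1: [0, 4/7, -6/7]
R3 ← R3 − (2/5)·R2: [0, 0, 0]
R4 ← R4 + (1/10)·R2: [0, 0, 0]
2 nonzero rows, so rank(M) = 2.
M has 3 columns; by rank–nullity, nullity = 3 − 2 = 1.

1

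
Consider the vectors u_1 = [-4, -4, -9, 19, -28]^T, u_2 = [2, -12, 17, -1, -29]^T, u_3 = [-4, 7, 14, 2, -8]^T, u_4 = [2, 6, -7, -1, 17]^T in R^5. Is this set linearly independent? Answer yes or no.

Form the matrix with these vectors as rows and row reduce.
R2 ← R2 + (1/2)·R1: [0, -14, 25/2, 17/2, -43]
R3 ← R3 − R1: [0, 11, 23, -17, 20]
R4 ← R4 + (1/2)·R1: [0, 4, -23/2, 17/2, 3]
R3 ← R3 + (11/14)·R2: [0, 0, 919/28, -289/28, -193/14]
R4 ← R4 + (2/7)·R2: [0, 0, -111/14, 153/14, -65/7]
R4 ← R4 + (222/919)·R3: [0, 0, 0, 7752/919, -11594/919]
4 nonzero rows, so the 4 vectors span a space of dimension 4.
Since 4 = 4, the vectors are linearly independent.

yes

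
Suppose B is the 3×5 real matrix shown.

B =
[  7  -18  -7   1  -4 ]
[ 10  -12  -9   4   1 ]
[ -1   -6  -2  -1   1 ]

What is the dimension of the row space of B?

3

Row reduce to echelon form.
R2 ← R2 − (10/7)·R1: [0, 96/7, 1, 18/7, 47/7]
R3 ← R3 + (1/7)·R1: [0, -60/7, -3, -6/7, 3/7]
R3 ← R3 + (5/8)·R2: [0, 0, -19/8, 3/4, 37/8]
Echelon form has 3 nonzero rows, so rank(B) = 3.
The row space has dimension equal to the rank: 3.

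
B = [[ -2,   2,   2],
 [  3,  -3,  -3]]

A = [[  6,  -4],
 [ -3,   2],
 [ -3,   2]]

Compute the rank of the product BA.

First compute BA:
[[-24,  16],
 [ 36, -24]]
Now row reduce the product.
R2 ← R2 + (3/2)·R1: [0, 0]
1 nonzero row, so rank(BA) = 1.

1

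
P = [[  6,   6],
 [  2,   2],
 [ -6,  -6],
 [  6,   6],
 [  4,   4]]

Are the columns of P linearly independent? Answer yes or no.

no

Row reduce P to echelon form.
R2 ← R2 − (1/3)·R1: [0, 0]
R3 ← R3 + R1: [0, 0]
R4 ← R4 − R1: [0, 0]
R5 ← R5 − (2/3)·R1: [0, 0]
1 pivot among 2 columns.
Only 1 < 2 pivot columns, so the columns are linearly dependent.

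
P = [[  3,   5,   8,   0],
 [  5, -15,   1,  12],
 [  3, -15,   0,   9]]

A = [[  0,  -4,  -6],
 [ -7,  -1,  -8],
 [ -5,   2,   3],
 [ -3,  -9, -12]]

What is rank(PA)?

3

First compute PA:
[[-75,  -1, -34],
 [ 64, -111, -51],
 [ 78, -78,  -6]]
Now row reduce the product.
R2 ← R2 + (64/75)·R1: [0, -8389/75, -6001/75]
R3 ← R3 + (26/25)·R1: [0, -1976/25, -1034/25]
R3 ← R3 − (5928/8389)·R2: [0, 0, 127350/8389]
3 nonzero rows, so rank(PA) = 3.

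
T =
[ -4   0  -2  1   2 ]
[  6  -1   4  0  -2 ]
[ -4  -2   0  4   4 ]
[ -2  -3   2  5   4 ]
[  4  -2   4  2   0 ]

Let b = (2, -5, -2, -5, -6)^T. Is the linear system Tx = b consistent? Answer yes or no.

yes

Row reduce the augmented matrix [T | b].
R2 ← R2 + (3/2)·R1: [0, -1, 1, 3/2, 1, -2]
R3 ← R3 − R1: [0, -2, 2, 3, 2, -4]
R4 ← R4 − (1/2)·R1: [0, -3, 3, 9/2, 3, -6]
R5 ← R5 + R1: [0, -2, 2, 3, 2, -4]
R3 ← R3 − (2)·R2: [0, 0, 0, 0, 0, 0]
R4 ← R4 − (3)·R2: [0, 0, 0, 0, 0, 0]
R5 ← R5 − (2)·R2: [0, 0, 0, 0, 0, 0]
The echelon form has 2 nonzero rows, and every pivot lies in the first 5 columns, so rank(T) = rank([T|b]) = 2.
The system is consistent.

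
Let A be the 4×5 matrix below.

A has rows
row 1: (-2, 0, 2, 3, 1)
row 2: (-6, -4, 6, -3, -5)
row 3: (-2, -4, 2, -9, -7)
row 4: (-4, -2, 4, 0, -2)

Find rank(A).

2

Row reduce to echelon form.
R2 ← R2 − (3)·R1: [0, -4, 0, -12, -8]
R3 ← R3 − R1: [0, -4, 0, -12, -8]
R4 ← R4 − (2)·R1: [0, -2, 0, -6, -4]
R3 ← R3 − R2: [0, 0, 0, 0, 0]
R4 ← R4 − (1/2)·R2: [0, 0, 0, 0, 0]
Echelon form has 2 nonzero rows, so rank(A) = 2.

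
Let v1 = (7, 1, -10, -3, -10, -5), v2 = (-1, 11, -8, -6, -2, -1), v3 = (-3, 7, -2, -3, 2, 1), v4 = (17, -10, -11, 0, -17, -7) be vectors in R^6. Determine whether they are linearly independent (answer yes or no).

no

Form the matrix with these vectors as rows and row reduce.
R2 ← R2 + (1/7)·R1: [0, 78/7, -66/7, -45/7, -24/7, -12/7]
R3 ← R3 + (3/7)·R1: [0, 52/7, -44/7, -30/7, -16/7, -8/7]
R4 ← R4 − (17/7)·R1: [0, -87/7, 93/7, 51/7, 51/7, 36/7]
R3 ← R3 − (2/3)·R2: [0, 0, 0, 0, 0, 0]
R4 ← R4 + (29/26)·R2: [0, 0, 36/13, 3/26, 45/13, 42/13]
Swap R3 ↔ R4
3 nonzero rows, so the 4 vectors span a space of dimension 3.
Since 3 < 4, the vectors are linearly dependent.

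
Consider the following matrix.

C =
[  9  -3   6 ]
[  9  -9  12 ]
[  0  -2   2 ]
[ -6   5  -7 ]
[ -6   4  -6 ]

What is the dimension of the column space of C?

2

Row reduce to echelon form.
R2 ← R2 − R1: [0, -6, 6]
R4 ← R4 + (2/3)·R1: [0, 3, -3]
R5 ← R5 + (2/3)·R1: [0, 2, -2]
R3 ← R3 − (1/3)·R2: [0, 0, 0]
R4 ← R4 + (1/2)·R2: [0, 0, 0]
R5 ← R5 + (1/3)·R2: [0, 0, 0]
Echelon form has 2 nonzero rows, so rank(C) = 2.
The column space has dimension equal to the rank: 2.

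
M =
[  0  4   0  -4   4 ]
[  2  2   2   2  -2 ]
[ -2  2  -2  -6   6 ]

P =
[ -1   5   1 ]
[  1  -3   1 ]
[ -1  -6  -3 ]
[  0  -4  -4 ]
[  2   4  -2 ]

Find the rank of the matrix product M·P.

2

First compute MP:
[[ 12,  20,  12],
 [ -6, -24,  -6],
 [ 18,  44,  18]]
Now row reduce the product.
R2 ← R2 + (1/2)·R1: [0, -14, 0]
R3 ← R3 − (3/2)·R1: [0, 14, 0]
R3 ← R3 + R2: [0, 0, 0]
2 nonzero rows, so rank(MP) = 2.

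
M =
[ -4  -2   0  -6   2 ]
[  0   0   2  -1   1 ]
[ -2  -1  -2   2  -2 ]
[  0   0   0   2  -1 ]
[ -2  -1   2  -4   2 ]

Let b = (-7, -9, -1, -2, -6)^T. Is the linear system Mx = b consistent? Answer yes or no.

Row reduce the augmented matrix [M | b].
R3 ← R3 − (1/2)·R1: [0, 0, -2, 5, -3, 5/2]
R5 ← R5 − (1/2)·R1: [0, 0, 2, -1, 1, -5/2]
R3 ← R3 + R2: [0, 0, 0, 4, -2, -13/2]
R5 ← R5 − R2: [0, 0, 0, 0, 0, 13/2]
R4 ← R4 − (1/2)·R3: [0, 0, 0, 0, 0, 5/4]
R5 ← R5 − (26/5)·R4: [0, 0, 0, 0, 0, 0]
The echelon form has 4 nonzero rows; the last pivot sits in the augmented column, so rank(M) = 3 but rank([M|b]) = 4.
Since the ranks differ, the system is inconsistent.

no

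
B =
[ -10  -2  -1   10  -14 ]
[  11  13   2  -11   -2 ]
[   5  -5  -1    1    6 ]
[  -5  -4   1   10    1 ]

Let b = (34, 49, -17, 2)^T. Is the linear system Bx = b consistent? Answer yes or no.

yes

Row reduce the augmented matrix [B | b].
R2 ← R2 + (11/10)·R1: [0, 54/5, 9/10, 0, -87/5, 432/5]
R3 ← R3 + (1/2)·R1: [0, -6, -3/2, 6, -1, 0]
R4 ← R4 − (1/2)·R1: [0, -3, 3/2, 5, 8, -15]
R3 ← R3 + (5/9)·R2: [0, 0, -1, 6, -32/3, 48]
R4 ← R4 + (5/18)·R2: [0, 0, 7/4, 5, 19/6, 9]
R4 ← R4 + (7/4)·R3: [0, 0, 0, 31/2, -31/2, 93]
The echelon form has 4 nonzero rows, and every pivot lies in the first 5 columns, so rank(B) = rank([B|b]) = 4.
The system is consistent.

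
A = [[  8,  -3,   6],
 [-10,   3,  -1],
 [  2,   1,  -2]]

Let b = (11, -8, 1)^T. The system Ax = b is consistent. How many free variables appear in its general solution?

Row reduce the augmented matrix [A | b].
R2 ← R2 + (5/4)·R1: [0, -3/4, 13/2, 23/4]
R3 ← R3 − (1/4)·R1: [0, 7/4, -7/2, -7/4]
R3 ← R3 + (7/3)·R2: [0, 0, 35/3, 35/3]
The echelon form has 3 nonzero rows, and every pivot lies in the first 3 columns, so rank(A) = rank([A|b]) = 3.
The system is consistent.
Free variables = (unknowns) − (rank) = 3 − 3 = 0.

0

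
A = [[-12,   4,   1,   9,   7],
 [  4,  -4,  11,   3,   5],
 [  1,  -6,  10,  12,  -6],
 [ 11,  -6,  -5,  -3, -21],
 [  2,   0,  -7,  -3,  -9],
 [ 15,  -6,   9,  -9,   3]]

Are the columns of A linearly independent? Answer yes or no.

no

Row reduce A to echelon form.
R2 ← R2 + (1/3)·R1: [0, -8/3, 34/3, 6, 22/3]
R3 ← R3 + (1/12)·R1: [0, -17/3, 121/12, 51/4, -65/12]
R4 ← R4 + (11/12)·R1: [0, -7/3, -49/12, 21/4, -175/12]
R5 ← R5 + (1/6)·R1: [0, 2/3, -41/6, -3/2, -47/6]
R6 ← R6 + (5/4)·R1: [0, -1, 41/4, 9/4, 47/4]
R3 ← R3 − (17/8)·R2: [0, 0, -14, 0, -21]
R4 ← R4 − (7/8)·R2: [0, 0, -14, 0, -21]
R5 ← R5 + (1/4)·R2: [0, 0, -4, 0, -6]
R6 ← R6 − (3/8)·R2: [0, 0, 6, 0, 9]
R4 ← R4 − R3: [0, 0, 0, 0, 0]
R5 ← R5 − (2/7)·R3: [0, 0, 0, 0, 0]
R6 ← R6 + (3/7)·R3: [0, 0, 0, 0, 0]
3 pivots among 5 columns.
Only 3 < 5 pivot columns, so the columns are linearly dependent.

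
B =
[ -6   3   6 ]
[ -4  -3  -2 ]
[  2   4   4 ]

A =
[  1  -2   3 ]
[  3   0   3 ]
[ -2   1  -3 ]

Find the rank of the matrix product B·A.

First compute BA:
[[ -9,  18, -27],
 [ -9,   6, -15],
 [  6,   0,   6]]
Now row reduce the product.
R2 ← R2 − R1: [0, -12, 12]
R3 ← R3 + (2/3)·R1: [0, 12, -12]
R3 ← R3 + R2: [0, 0, 0]
2 nonzero rows, so rank(BA) = 2.

2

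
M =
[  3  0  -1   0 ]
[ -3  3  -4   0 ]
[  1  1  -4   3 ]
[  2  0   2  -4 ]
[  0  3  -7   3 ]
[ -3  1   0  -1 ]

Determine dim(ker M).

1

Row reduce to echelon form.
R2 ← R2 + R1: [0, 3, -5, 0]
R3 ← R3 − (1/3)·R1: [0, 1, -11/3, 3]
R4 ← R4 − (2/3)·R1: [0, 0, 8/3, -4]
R6 ← R6 + R1: [0, 1, -1, -1]
R3 ← R3 − (1/3)·R2: [0, 0, -2, 3]
R5 ← R5 − R2: [0, 0, -2, 3]
R6 ← R6 − (1/3)·R2: [0, 0, 2/3, -1]
R4 ← R4 + (4/3)·R3: [0, 0, 0, 0]
R5 ← R5 − R3: [0, 0, 0, 0]
R6 ← R6 + (1/3)·R3: [0, 0, 0, 0]
3 nonzero rows, so rank(M) = 3.
M has 4 columns; by rank–nullity, nullity = 4 − 3 = 1.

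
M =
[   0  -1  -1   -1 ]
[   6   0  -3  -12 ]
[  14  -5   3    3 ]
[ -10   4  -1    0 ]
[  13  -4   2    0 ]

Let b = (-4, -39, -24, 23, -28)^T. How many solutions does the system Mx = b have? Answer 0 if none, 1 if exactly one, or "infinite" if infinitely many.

Row reduce the augmented matrix [M | b].
Swap R1 ↔ R2
R3 ← R3 − (7/3)·R1: [0, -5, 10, 31, 67]
R4 ← R4 + (5/3)·R1: [0, 4, -6, -20, -42]
R5 ← R5 − (13/6)·R1: [0, -4, 17/2, 26, 113/2]
R3 ← R3 − (5)·R2: [0, 0, 15, 36, 87]
R4 ← R4 + (4)·R2: [0, 0, -10, -24, -58]
R5 ← R5 − (4)·R2: [0, 0, 25/2, 30, 145/2]
R4 ← R4 + (2/3)·R3: [0, 0, 0, 0, 0]
R5 ← R5 − (5/6)·R3: [0, 0, 0, 0, 0]
The echelon form has 3 nonzero rows, and every pivot lies in the first 4 columns, so rank(M) = rank([M|b]) = 3.
The system is consistent.
rank = 3 < 4 unknowns, so there are infinitely many solutions.

infinite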